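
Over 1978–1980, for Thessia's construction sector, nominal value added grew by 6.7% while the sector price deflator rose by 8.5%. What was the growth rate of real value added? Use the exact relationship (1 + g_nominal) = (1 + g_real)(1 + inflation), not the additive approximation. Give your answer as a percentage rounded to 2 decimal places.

-1.66%

(1 + g_nom) = (1 + g_real)(1 + π), so g_real = 1.0670 / 1.0850 − 1 = -0.01659.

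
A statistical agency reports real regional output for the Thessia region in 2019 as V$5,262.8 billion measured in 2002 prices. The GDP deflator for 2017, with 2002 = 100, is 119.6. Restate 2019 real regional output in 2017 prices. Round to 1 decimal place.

Real regional output in 2017 prices = Real regional output in 2002 prices × (P_2017/P_2002) = 5262.8 × 1.196 = 6294.31.

V$6,294.3 billion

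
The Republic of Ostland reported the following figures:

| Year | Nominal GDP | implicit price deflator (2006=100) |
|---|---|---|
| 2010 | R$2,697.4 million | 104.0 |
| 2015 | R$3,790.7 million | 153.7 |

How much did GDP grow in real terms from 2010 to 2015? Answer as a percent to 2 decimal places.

Deflate each year: 2010 → 2697.4/1.040 = 2593.65; 2015 → 3790.7/1.537 = 2466.30.
So real GDP changed by 2466.30/2593.65 − 1 = -0.0491, i.e. -4.91%.

-4.91%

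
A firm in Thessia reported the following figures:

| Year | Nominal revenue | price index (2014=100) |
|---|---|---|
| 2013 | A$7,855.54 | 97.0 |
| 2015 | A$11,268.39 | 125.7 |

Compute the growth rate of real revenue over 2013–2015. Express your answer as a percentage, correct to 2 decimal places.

10.69%

Deflate each year: 2013 → 7855.54/0.970 = 8098.49; 2015 → 11268.39/1.257 = 8964.51.
So real revenue changed by 8964.51/8098.49 − 1 = 0.1069, i.e. 10.69%.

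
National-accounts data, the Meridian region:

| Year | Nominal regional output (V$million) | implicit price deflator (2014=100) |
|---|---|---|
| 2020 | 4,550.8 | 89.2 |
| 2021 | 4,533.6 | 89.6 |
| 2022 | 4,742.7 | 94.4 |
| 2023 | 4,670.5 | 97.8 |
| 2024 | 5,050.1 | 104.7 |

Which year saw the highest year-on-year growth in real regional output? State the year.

2024

2021: real = 4533.6/0.896 = 5059.82; growth vs 2020 (5101.79) = -0.82%.
2022: real = 4742.7/0.944 = 5024.05; growth vs 2021 (5059.82) = -0.71%.
2023: real = 4670.5/0.978 = 4775.56; growth vs 2022 (5024.05) = -4.95%.
2024: real = 5050.1/1.047 = 4823.40; growth vs 2023 (4775.56) = 1.00%.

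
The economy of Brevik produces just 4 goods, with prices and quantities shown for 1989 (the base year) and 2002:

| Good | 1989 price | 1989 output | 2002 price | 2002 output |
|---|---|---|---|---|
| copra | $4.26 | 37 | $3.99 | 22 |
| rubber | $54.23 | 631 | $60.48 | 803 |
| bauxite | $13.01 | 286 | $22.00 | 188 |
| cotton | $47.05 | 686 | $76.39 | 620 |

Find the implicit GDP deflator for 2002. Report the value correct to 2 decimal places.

Nominal GDP 2002 = 3.99·22 + 60.48·803 + 22.00·188 + 76.39·620 = 100151.02.
Real GDP 2002 (at 1989 prices) = 4.26·22 + 54.23·803 + 13.01·188 + 47.05·620 = 75257.29.
Deflator = Nominal/Real × 100 = 100151.02/75257.29 × 100 = 133.078.

133.08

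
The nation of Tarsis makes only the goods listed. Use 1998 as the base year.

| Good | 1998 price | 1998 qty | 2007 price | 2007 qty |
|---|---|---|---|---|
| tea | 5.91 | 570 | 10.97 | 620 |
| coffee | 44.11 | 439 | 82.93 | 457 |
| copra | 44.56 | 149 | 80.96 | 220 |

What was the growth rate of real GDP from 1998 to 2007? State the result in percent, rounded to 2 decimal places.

14.48%

Real GDP 1998 = Nominal GDP 1998 = 5.91·570 + 44.11·439 + 44.56·149 = 29372.43.
Real GDP 2007 (at 1998 prices) = 5.91·620 + 44.11·457 + 44.56·220 = 33625.67.
Real growth = 33625.67/29372.43 − 1 = 0.1448.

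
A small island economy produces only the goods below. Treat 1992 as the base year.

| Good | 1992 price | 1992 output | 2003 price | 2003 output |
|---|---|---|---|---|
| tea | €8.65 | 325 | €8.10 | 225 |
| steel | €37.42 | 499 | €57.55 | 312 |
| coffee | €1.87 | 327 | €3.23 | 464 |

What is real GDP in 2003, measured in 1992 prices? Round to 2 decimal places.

€14488.97

Real GDP 2003 = Σ (p_1992 × q_2003) = 8.65·225 + 37.42·312 + 1.87·464 = 14488.97.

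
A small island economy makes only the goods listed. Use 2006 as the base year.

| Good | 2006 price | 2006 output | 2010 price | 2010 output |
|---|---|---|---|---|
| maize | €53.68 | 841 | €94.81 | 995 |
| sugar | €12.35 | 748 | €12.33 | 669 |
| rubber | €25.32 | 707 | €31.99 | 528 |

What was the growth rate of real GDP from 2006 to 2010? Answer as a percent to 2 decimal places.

Real GDP 2006 = Nominal GDP 2006 = 53.68·841 + 12.35·748 + 25.32·707 = 72283.92.
Real GDP 2010 (at 2006 prices) = 53.68·995 + 12.35·669 + 25.32·528 = 75042.71.
Real growth = 75042.71/72283.92 − 1 = 0.0382.

3.82%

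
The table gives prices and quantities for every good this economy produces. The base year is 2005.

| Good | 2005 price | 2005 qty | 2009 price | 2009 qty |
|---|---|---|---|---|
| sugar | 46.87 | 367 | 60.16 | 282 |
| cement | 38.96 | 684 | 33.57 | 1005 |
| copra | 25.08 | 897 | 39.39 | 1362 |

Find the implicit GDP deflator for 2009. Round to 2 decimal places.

120.59

Nominal GDP 2009 = 60.16·282 + 33.57·1005 + 39.39·1362 = 104352.15.
Real GDP 2009 (at 2005 prices) = 46.87·282 + 38.96·1005 + 25.08·1362 = 86531.10.
Deflator = Nominal/Real × 100 = 104352.15/86531.10 × 100 = 120.595.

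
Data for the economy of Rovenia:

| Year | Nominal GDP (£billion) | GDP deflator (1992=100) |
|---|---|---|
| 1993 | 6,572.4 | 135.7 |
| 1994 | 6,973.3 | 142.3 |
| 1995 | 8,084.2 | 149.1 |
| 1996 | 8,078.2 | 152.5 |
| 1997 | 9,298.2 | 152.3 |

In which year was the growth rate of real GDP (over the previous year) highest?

1997

1994: real = 6973.3/1.423 = 4900.42; growth vs 1993 (4843.33) = 1.18%.
1995: real = 8084.2/1.491 = 5422.00; growth vs 1994 (4900.42) = 10.64%.
1996: real = 8078.2/1.525 = 5297.18; growth vs 1995 (5422.00) = -2.30%.
1997: real = 9298.2/1.523 = 6105.19; growth vs 1996 (5297.18) = 15.25%.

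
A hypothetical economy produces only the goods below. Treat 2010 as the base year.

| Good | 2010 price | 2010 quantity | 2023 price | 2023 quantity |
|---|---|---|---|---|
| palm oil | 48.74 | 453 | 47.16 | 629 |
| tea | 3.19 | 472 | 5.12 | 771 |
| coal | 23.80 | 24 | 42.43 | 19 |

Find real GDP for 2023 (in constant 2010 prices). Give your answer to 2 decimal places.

33569.15

Real GDP 2023 = Σ (p_2010 × q_2023) = 48.74·629 + 3.19·771 + 23.80·19 = 33569.15.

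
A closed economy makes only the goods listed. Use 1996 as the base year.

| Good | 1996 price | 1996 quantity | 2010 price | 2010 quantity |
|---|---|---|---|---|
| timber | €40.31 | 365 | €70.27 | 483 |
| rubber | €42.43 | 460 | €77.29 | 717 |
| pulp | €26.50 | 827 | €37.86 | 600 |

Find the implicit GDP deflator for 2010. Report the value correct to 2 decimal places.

Nominal GDP 2010 = 70.27·483 + 77.29·717 + 37.86·600 = 112073.34.
Real GDP 2010 (at 1996 prices) = 40.31·483 + 42.43·717 + 26.50·600 = 65792.04.
Deflator = Nominal/Real × 100 = 112073.34/65792.04 × 100 = 170.345.

170.34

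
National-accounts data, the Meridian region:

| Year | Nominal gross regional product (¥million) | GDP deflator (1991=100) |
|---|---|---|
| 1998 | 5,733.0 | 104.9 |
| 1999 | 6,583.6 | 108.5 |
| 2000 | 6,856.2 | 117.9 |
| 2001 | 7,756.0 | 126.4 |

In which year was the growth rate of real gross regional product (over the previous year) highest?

1999: real = 6583.6/1.085 = 6067.83; growth vs 1998 (5465.20) = 11.03%.
2000: real = 6856.2/1.179 = 5815.27; growth vs 1999 (6067.83) = -4.16%.
2001: real = 7756.0/1.264 = 6136.08; growth vs 2000 (5815.27) = 5.52%.

1999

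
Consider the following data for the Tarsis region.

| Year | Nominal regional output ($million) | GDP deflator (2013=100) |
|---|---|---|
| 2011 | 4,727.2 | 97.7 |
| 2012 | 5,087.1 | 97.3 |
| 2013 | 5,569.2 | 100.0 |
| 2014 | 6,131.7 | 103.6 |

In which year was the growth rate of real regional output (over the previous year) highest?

2012

2012: real = 5087.1/0.973 = 5228.26; growth vs 2011 (4838.49) = 8.06%.
2013: real = 5569.2/1.000 = 5569.20; growth vs 2012 (5228.26) = 6.52%.
2014: real = 6131.7/1.036 = 5918.63; growth vs 2013 (5569.20) = 6.27%.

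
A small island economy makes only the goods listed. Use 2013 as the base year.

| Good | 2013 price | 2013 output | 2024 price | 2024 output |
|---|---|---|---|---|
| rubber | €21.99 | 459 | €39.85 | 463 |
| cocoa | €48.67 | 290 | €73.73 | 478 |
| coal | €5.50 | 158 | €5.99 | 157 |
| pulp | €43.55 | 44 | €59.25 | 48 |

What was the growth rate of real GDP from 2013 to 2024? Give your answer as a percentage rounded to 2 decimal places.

Real GDP 2013 = Nominal GDP 2013 = 21.99·459 + 48.67·290 + 5.50·158 + 43.55·44 = 26992.91.
Real GDP 2024 (at 2013 prices) = 21.99·463 + 48.67·478 + 5.50·157 + 43.55·48 = 36399.53.
Real growth = 36399.53/26992.91 − 1 = 0.3485.

34.85%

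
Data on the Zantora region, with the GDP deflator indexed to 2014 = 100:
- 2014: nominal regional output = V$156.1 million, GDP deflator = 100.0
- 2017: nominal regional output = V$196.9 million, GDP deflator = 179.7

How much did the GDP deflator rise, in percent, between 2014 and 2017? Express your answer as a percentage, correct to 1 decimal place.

Price-level change = 179.7 / 100.0 − 1 = 0.7970.

79.7%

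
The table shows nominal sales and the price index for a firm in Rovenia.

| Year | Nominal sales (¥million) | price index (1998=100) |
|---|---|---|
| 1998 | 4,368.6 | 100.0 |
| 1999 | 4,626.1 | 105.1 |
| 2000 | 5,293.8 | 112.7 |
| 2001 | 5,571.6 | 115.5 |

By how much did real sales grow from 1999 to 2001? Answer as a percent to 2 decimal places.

Real sales 1999 = 4626.1/1.051 = 4401.62.
Real sales 2001 = 5571.6/1.155 = 4823.90.
Change = 4823.90/4401.62 − 1 = 0.0959.

9.59%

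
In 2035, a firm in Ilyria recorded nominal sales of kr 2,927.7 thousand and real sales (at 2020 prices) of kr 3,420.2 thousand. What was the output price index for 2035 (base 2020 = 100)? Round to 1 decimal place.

85.6

output price index = (Nominal / Real) × 100 = 2927.7 / 3420.2 × 100 = 85.60.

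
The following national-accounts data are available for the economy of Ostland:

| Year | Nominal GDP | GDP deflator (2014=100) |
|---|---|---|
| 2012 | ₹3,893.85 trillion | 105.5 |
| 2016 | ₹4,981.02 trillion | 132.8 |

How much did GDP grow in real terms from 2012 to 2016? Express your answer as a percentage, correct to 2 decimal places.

Real GDP 2012 = 3893.85 / 1.055 = 3690.85.
Real GDP 2016 = 4981.02 / 1.328 = 3750.77.
Real growth = 3750.77 / 3690.85 − 1 = 0.0162.

1.62%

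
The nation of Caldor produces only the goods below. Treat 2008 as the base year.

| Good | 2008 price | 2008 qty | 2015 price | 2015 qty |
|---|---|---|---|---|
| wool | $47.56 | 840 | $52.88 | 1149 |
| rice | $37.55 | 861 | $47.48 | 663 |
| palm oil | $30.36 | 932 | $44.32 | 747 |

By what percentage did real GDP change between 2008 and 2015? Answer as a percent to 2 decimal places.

1.64%

Real GDP 2008 = Nominal GDP 2008 = 47.56·840 + 37.55·861 + 30.36·932 = 100576.47.
Real GDP 2015 (at 2008 prices) = 47.56·1149 + 37.55·663 + 30.36·747 = 102221.01.
Real growth = 102221.01/100576.47 − 1 = 0.0164.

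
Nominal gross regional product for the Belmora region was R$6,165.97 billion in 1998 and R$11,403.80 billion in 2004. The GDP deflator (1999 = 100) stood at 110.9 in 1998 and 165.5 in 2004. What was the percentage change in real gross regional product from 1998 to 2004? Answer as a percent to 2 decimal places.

23.93%

Real gross regional product 1998 = 6165.97 / 1.109 = 5559.94.
Real gross regional product 2004 = 11403.80 / 1.655 = 6890.51.
Real growth = 6890.51 / 5559.94 − 1 = 0.2393.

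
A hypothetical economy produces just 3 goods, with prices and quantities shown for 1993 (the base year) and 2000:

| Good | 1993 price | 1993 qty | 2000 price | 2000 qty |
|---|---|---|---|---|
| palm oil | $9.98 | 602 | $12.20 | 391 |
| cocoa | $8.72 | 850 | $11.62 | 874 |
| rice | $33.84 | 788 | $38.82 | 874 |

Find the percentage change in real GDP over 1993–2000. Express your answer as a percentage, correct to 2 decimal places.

2.53%

Real GDP 1993 = Nominal GDP 1993 = 9.98·602 + 8.72·850 + 33.84·788 = 40085.88.
Real GDP 2000 (at 1993 prices) = 9.98·391 + 8.72·874 + 33.84·874 = 41099.62.
Real growth = 41099.62/40085.88 − 1 = 0.0253.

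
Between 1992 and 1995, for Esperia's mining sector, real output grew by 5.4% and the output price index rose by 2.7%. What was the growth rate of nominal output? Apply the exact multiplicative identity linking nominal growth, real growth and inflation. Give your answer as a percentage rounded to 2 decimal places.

8.25%

(1 + g_nom) = (1 + g_real)(1 + π) = 1.0540 × 1.0270 = 1.08246.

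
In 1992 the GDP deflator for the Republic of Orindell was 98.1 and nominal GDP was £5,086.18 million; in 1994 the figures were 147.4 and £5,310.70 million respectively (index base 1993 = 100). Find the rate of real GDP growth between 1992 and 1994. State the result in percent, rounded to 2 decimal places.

-30.51%

Real GDP 1992 = 5086.18 / 0.981 = 5184.69.
Real GDP 1994 = 5310.70 / 1.474 = 3602.92.
Real growth = 3602.92 / 5184.69 − 1 = -0.3051.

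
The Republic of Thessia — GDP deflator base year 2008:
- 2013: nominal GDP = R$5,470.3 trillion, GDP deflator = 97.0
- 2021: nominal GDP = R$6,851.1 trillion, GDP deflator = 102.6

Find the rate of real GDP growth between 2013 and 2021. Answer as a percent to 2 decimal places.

18.41%

Deflate each year: 2013 → 5470.3/0.970 = 5639.48; 2021 → 6851.1/1.026 = 6677.49.
So real GDP changed by 6677.49/5639.48 − 1 = 0.1841, i.e. 18.41%.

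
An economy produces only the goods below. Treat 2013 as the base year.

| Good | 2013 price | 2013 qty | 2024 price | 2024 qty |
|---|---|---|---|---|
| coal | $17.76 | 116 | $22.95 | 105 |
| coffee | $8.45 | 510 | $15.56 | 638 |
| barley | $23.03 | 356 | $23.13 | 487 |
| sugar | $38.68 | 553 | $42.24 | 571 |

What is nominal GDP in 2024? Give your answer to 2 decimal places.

$47720.38

Nominal GDP 2024 = Σ (p_2024 × q_2024) = 22.95·105 + 15.56·638 + 23.13·487 + 42.24·571 = 47720.38.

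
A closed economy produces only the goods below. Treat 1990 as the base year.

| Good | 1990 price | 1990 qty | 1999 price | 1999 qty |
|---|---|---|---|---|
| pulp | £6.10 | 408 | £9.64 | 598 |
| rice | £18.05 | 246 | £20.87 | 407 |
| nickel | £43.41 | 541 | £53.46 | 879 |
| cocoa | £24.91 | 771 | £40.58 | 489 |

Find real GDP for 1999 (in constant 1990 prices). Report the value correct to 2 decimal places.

Real GDP 1999 = Σ (p_1990 × q_1999) = 6.10·598 + 18.05·407 + 43.41·879 + 24.91·489 = 61332.53.

£61332.53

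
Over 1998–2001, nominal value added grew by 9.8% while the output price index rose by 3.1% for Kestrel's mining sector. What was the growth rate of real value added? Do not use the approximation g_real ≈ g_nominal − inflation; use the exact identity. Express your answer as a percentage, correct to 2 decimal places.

6.50%

(1 + g_nom) = (1 + g_real)(1 + π), so g_real = 1.0980 / 1.0310 − 1 = 0.06499.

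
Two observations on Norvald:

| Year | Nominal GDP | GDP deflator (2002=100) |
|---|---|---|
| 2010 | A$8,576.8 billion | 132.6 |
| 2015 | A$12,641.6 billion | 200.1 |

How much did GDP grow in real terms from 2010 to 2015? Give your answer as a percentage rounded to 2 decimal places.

-2.33%

Real GDP 2010 = 8576.8 / 1.326 = 6468.17.
Real GDP 2015 = 12641.6 / 2.001 = 6317.64.
Real growth = 6317.64 / 6468.17 − 1 = -0.0233.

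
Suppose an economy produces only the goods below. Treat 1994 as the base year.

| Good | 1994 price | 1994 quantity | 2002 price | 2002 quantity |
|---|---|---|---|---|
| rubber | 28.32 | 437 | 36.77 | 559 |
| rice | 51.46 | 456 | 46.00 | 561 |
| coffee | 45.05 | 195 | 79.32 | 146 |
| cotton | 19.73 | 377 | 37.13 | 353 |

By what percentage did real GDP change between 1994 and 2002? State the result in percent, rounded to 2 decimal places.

Real GDP 1994 = Nominal GDP 1994 = 28.32·437 + 51.46·456 + 45.05·195 + 19.73·377 = 52064.56.
Real GDP 2002 (at 1994 prices) = 28.32·559 + 51.46·561 + 45.05·146 + 19.73·353 = 58241.93.
Real growth = 58241.93/52064.56 − 1 = 0.1186.

11.86%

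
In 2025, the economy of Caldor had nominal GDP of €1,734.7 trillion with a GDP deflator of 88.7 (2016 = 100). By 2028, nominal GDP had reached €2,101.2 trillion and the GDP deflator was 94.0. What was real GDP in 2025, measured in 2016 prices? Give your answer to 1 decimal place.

Real GDP = Nominal / (GDP deflator/100) = 1734.7 / 0.887 = 1955.69.

€1,955.7 trillion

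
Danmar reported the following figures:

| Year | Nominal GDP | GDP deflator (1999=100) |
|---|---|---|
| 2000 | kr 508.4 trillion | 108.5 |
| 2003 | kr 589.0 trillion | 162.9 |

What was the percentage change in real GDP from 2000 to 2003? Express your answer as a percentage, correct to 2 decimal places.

-22.84%

Real GDP 2000 = 508.4 / 1.085 = 468.57.
Real GDP 2003 = 589.0 / 1.629 = 361.57.
Real growth = 361.57 / 468.57 − 1 = -0.2284.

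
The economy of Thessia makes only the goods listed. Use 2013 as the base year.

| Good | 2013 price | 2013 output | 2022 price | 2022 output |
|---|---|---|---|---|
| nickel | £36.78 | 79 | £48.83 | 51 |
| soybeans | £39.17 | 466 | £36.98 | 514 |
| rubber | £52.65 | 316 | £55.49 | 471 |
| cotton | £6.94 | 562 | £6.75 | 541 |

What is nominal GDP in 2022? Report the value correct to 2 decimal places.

Nominal GDP 2022 = Σ (p_2022 × q_2022) = 48.83·51 + 36.98·514 + 55.49·471 + 6.75·541 = 51285.59.

£51285.59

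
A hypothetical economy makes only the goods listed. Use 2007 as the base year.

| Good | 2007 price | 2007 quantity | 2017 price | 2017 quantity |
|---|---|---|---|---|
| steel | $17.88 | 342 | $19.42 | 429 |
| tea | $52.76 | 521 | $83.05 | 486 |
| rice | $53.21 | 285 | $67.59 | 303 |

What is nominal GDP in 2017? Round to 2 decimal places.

$69173.25

Nominal GDP 2017 = Σ (p_2017 × q_2017) = 19.42·429 + 83.05·486 + 67.59·303 = 69173.25.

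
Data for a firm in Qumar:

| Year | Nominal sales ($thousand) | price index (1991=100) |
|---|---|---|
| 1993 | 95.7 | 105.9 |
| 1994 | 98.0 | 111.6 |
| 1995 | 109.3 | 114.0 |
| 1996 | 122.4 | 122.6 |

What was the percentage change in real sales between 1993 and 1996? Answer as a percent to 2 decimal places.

10.48%

Real sales 1993 = 95.7/1.059 = 90.37.
Real sales 1996 = 122.4/1.226 = 99.84.
Change = 99.84/90.37 − 1 = 0.1048.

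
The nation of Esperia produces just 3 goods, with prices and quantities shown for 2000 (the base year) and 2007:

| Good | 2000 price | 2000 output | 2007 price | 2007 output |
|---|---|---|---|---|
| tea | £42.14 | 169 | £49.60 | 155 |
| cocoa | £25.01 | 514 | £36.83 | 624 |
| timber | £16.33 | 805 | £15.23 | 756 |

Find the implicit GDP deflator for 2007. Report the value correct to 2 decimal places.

Nominal GDP 2007 = 49.60·155 + 36.83·624 + 15.23·756 = 42183.80.
Real GDP 2007 (at 2000 prices) = 42.14·155 + 25.01·624 + 16.33·756 = 34483.42.
Deflator = Nominal/Real × 100 = 42183.80/34483.42 × 100 = 122.331.

122.33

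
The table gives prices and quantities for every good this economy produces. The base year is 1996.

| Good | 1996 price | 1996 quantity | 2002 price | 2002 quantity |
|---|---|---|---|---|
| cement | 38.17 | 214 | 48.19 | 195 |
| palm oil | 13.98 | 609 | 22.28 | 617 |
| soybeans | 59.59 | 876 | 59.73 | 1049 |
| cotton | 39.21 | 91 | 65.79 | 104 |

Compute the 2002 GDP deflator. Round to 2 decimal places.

Nominal GDP 2002 = 48.19·195 + 22.28·617 + 59.73·1049 + 65.79·104 = 92642.74.
Real GDP 2002 (at 1996 prices) = 38.17·195 + 13.98·617 + 59.59·1049 + 39.21·104 = 82656.56.
Deflator = Nominal/Real × 100 = 92642.74/82656.56 × 100 = 112.082.

112.08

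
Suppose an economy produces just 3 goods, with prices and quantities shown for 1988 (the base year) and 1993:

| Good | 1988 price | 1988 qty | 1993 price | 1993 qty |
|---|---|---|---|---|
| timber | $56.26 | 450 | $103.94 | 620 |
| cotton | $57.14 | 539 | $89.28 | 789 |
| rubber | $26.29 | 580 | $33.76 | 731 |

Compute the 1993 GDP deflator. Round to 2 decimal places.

Nominal GDP 1993 = 103.94·620 + 89.28·789 + 33.76·731 = 159563.28.
Real GDP 1993 (at 1988 prices) = 56.26·620 + 57.14·789 + 26.29·731 = 99182.65.
Deflator = Nominal/Real × 100 = 159563.28/99182.65 × 100 = 160.878.

160.88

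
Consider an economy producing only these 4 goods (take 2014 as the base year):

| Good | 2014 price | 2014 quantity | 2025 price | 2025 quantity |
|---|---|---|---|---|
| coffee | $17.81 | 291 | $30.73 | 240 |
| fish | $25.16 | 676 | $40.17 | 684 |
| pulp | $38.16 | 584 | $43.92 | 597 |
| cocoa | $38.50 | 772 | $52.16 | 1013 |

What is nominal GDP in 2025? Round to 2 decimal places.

$113909.80

Nominal GDP 2025 = Σ (p_2025 × q_2025) = 30.73·240 + 40.17·684 + 43.92·597 + 52.16·1013 = 113909.80.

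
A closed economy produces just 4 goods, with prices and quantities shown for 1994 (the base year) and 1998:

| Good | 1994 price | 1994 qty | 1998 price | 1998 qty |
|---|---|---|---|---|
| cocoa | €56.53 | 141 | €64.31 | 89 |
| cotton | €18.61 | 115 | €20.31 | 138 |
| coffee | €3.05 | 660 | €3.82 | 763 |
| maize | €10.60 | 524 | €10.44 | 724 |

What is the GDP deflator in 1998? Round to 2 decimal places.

Nominal GDP 1998 = 64.31·89 + 20.31·138 + 3.82·763 + 10.44·724 = 18999.59.
Real GDP 1998 (at 1994 prices) = 56.53·89 + 18.61·138 + 3.05·763 + 10.60·724 = 17600.90.
Deflator = Nominal/Real × 100 = 18999.59/17600.90 × 100 = 107.947.

107.95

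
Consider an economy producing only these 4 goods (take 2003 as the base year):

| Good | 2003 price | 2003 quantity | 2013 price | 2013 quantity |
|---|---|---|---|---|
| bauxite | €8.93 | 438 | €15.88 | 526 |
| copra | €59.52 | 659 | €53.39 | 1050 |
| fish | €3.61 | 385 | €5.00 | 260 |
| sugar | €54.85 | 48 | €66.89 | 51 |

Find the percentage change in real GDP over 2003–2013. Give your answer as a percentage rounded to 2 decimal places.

50.41%

Real GDP 2003 = Nominal GDP 2003 = 8.93·438 + 59.52·659 + 3.61·385 + 54.85·48 = 47157.67.
Real GDP 2013 (at 2003 prices) = 8.93·526 + 59.52·1050 + 3.61·260 + 54.85·51 = 70929.13.
Real growth = 70929.13/47157.67 − 1 = 0.5041.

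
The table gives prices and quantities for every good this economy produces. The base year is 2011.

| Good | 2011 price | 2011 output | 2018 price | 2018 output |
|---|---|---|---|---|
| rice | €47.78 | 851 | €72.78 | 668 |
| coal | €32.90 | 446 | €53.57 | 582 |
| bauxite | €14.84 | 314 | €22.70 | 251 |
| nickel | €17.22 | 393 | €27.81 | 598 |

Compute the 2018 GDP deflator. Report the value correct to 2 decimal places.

156.90

Nominal GDP 2018 = 72.78·668 + 53.57·582 + 22.70·251 + 27.81·598 = 102122.86.
Real GDP 2018 (at 2011 prices) = 47.78·668 + 32.90·582 + 14.84·251 + 17.22·598 = 65087.24.
Deflator = Nominal/Real × 100 = 102122.86/65087.24 × 100 = 156.902.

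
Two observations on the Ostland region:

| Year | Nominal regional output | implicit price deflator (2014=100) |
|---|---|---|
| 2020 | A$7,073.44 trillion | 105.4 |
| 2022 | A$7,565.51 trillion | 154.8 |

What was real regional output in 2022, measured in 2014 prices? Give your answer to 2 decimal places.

Real regional output = Nominal / (implicit price deflator/100) = 7565.51 / 1.548 = 4887.28.

A$4,887.28 trillion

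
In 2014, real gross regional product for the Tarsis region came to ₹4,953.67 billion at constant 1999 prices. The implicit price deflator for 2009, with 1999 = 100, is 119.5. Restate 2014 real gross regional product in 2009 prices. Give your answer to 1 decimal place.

₹5,919.6 billion

Real gross regional product in 2009 prices = Real gross regional product in 1999 prices × (P_2009/P_1999) = 4953.67 × 1.195 = 5919.64.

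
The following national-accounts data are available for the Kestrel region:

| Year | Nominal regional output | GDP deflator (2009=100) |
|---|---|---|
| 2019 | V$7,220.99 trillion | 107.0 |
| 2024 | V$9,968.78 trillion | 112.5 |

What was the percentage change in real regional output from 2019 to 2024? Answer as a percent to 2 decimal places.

31.30%

Real regional output 2019 = 7220.99 / 1.070 = 6748.59.
Real regional output 2024 = 9968.78 / 1.125 = 8861.14.
Real growth = 8861.14 / 6748.59 − 1 = 0.3130.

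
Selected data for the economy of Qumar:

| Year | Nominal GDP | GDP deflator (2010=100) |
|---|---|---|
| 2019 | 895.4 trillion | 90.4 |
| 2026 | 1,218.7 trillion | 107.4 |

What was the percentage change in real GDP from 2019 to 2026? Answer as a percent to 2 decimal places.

Real GDP 2019 = 895.4 / 0.904 = 990.49.
Real GDP 2026 = 1218.7 / 1.074 = 1134.73.
Real growth = 1134.73 / 990.49 − 1 = 0.1456.

14.56%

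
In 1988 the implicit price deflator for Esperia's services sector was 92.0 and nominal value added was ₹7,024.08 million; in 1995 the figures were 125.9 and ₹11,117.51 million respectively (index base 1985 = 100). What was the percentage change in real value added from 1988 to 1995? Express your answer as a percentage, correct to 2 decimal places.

Real value added 1988 = 7024.08 / 0.920 = 7634.87.
Real value added 1995 = 11117.51 / 1.259 = 8830.43.
Real growth = 8830.43 / 7634.87 − 1 = 0.1566.

15.66%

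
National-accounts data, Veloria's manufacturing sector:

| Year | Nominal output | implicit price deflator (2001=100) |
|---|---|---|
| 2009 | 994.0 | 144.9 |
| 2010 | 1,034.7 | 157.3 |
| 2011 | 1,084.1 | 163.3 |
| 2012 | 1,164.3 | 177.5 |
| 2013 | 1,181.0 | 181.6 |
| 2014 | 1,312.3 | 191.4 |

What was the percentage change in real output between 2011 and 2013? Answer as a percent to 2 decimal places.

Real output 2011 = 1084.1/1.633 = 663.87.
Real output 2013 = 1181.0/1.816 = 650.33.
Change = 650.33/663.87 − 1 = -0.0204.

-2.04%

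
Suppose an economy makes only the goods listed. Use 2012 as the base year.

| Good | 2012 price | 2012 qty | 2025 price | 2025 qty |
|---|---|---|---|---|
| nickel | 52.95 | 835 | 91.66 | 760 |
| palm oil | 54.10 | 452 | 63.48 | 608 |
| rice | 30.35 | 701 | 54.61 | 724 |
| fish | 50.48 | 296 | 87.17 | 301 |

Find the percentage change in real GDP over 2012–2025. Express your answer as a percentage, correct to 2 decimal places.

5.17%

Real GDP 2012 = Nominal GDP 2012 = 52.95·835 + 54.10·452 + 30.35·701 + 50.48·296 = 104883.88.
Real GDP 2025 (at 2012 prices) = 52.95·760 + 54.10·608 + 30.35·724 + 50.48·301 = 110302.68.
Real growth = 110302.68/104883.88 − 1 = 0.0517.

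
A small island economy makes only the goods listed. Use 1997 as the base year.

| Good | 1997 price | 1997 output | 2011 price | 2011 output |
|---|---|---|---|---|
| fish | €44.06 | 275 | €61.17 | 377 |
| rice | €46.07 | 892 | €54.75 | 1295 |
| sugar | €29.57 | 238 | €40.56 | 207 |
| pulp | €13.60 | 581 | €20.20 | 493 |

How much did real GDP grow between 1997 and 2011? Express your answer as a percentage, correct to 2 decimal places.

30.74%

Real GDP 1997 = Nominal GDP 1997 = 44.06·275 + 46.07·892 + 29.57·238 + 13.60·581 = 68150.20.
Real GDP 2011 (at 1997 prices) = 44.06·377 + 46.07·1295 + 29.57·207 + 13.60·493 = 89097.06.
Real growth = 89097.06/68150.20 − 1 = 0.3074.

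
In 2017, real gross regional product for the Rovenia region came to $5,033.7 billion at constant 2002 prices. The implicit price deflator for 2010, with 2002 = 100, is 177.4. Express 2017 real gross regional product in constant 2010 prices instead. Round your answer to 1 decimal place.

$8,929.8 billion

Real gross regional product in 2010 prices = Real gross regional product in 2002 prices × (P_2010/P_2002) = 5033.7 × 1.774 = 8929.78.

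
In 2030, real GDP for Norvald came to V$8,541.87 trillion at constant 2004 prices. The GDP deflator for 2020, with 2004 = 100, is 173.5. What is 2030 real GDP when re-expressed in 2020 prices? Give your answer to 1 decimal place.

Real GDP in 2020 prices = Real GDP in 2004 prices × (P_2020/P_2004) = 8541.87 × 1.735 = 14820.14.

V$14,820.1 trillion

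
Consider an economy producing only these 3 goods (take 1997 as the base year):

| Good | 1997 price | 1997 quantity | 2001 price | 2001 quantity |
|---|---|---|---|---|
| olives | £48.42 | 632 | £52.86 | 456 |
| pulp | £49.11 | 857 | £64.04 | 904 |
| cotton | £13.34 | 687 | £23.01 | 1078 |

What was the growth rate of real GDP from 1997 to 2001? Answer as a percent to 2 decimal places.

-1.22%

Real GDP 1997 = Nominal GDP 1997 = 48.42·632 + 49.11·857 + 13.34·687 = 81853.29.
Real GDP 2001 (at 1997 prices) = 48.42·456 + 49.11·904 + 13.34·1078 = 80855.48.
Real growth = 80855.48/81853.29 − 1 = -0.0122.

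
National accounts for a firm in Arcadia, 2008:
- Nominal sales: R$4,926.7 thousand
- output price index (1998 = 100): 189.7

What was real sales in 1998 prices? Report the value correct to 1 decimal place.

Real sales = Nominal / (output price index/100) = 4926.7 / 1.897 = 2597.10.

R$2,597.1 thousand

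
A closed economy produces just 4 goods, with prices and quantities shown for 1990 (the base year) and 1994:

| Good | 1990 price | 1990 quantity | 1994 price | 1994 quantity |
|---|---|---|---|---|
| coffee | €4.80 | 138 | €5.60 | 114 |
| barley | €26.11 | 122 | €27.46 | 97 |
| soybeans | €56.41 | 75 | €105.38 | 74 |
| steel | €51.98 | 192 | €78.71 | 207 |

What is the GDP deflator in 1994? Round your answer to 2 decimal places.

152.07

Nominal GDP 1994 = 5.60·114 + 27.46·97 + 105.38·74 + 78.71·207 = 27393.11.
Real GDP 1994 (at 1990 prices) = 4.80·114 + 26.11·97 + 56.41·74 + 51.98·207 = 18014.07.
Deflator = Nominal/Real × 100 = 27393.11/18014.07 × 100 = 152.065.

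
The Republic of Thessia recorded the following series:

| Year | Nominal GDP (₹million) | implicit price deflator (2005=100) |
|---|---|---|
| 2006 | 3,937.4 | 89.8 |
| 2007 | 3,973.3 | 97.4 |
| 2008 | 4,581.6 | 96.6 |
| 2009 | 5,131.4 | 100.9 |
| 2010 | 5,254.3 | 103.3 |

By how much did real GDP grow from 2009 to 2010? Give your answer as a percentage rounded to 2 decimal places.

Real GDP 2009 = 5131.4/1.009 = 5085.63.
Real GDP 2010 = 5254.3/1.033 = 5086.45.
Change = 5086.45/5085.63 − 1 = 0.0002.

0.02%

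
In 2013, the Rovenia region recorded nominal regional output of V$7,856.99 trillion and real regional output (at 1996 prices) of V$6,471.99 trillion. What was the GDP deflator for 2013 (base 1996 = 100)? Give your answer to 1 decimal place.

GDP deflator = (Nominal / Real) × 100 = 7856.99 / 6471.99 × 100 = 121.40.

121.4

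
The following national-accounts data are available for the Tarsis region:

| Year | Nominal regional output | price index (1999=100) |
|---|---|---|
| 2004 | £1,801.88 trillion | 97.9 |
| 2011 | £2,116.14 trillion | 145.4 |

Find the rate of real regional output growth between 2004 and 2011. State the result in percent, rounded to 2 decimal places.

-20.93%

Real regional output 2004 = 1801.88 / 0.979 = 1840.53.
Real regional output 2011 = 2116.14 / 1.454 = 1455.39.
Real growth = 1455.39 / 1840.53 − 1 = -0.2093.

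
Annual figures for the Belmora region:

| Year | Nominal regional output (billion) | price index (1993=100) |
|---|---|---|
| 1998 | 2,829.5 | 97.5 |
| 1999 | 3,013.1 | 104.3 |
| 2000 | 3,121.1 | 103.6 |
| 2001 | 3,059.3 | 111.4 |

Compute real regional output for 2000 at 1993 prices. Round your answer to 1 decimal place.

3,012.6 billion

Real regional output 2000 = 3121.1 / 1.036 = 3012.64.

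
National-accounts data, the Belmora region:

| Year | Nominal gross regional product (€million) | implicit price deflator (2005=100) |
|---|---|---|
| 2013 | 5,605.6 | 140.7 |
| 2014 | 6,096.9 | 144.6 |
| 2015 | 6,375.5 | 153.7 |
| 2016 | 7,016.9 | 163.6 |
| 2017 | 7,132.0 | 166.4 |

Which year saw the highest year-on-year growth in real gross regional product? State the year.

2014: real = 6096.9/1.446 = 4216.39; growth vs 2013 (3984.08) = 5.83%.
2015: real = 6375.5/1.537 = 4148.02; growth vs 2014 (4216.39) = -1.62%.
2016: real = 7016.9/1.636 = 4289.06; growth vs 2015 (4148.02) = 3.40%.
2017: real = 7132.0/1.664 = 4286.06; growth vs 2016 (4289.06) = -0.07%.

2014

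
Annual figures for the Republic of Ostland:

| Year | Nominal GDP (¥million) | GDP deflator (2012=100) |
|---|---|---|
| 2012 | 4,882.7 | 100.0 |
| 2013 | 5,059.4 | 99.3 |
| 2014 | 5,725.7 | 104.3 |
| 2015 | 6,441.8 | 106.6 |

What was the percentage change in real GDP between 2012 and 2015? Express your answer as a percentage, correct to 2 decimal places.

Real GDP 2012 = 4882.7/1.000 = 4882.70.
Real GDP 2015 = 6441.8/1.066 = 6042.96.
Change = 6042.96/4882.70 − 1 = 0.2376.

23.76%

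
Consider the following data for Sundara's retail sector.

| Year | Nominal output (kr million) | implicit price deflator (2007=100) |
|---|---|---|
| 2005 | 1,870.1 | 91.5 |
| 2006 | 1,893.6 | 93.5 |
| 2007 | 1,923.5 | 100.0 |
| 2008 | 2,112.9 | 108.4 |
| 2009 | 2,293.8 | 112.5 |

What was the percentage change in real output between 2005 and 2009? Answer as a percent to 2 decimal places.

Real output 2005 = 1870.1/0.915 = 2043.83.
Real output 2009 = 2293.8/1.125 = 2038.93.
Change = 2038.93/2043.83 − 1 = -0.0024.

-0.24%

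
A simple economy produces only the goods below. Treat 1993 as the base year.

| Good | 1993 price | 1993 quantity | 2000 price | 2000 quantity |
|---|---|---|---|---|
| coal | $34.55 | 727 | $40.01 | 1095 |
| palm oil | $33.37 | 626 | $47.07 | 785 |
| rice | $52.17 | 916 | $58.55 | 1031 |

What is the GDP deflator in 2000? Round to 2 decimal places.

Nominal GDP 2000 = 40.01·1095 + 47.07·785 + 58.55·1031 = 141125.95.
Real GDP 2000 (at 1993 prices) = 34.55·1095 + 33.37·785 + 52.17·1031 = 117814.97.
Deflator = Nominal/Real × 100 = 141125.95/117814.97 × 100 = 119.786.

119.79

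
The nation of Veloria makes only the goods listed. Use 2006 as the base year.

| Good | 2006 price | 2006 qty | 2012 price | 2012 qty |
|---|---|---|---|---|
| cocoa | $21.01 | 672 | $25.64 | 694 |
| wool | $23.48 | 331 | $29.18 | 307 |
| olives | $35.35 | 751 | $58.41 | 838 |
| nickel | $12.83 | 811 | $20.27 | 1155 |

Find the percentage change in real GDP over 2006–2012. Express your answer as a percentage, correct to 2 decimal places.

12.55%

Real GDP 2006 = Nominal GDP 2006 = 21.01·672 + 23.48·331 + 35.35·751 + 12.83·811 = 58843.58.
Real GDP 2012 (at 2006 prices) = 21.01·694 + 23.48·307 + 35.35·838 + 12.83·1155 = 66231.25.
Real growth = 66231.25/58843.58 − 1 = 0.1255.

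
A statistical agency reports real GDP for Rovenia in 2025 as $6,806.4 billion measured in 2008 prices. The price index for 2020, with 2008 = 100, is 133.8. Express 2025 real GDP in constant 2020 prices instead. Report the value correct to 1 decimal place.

Real GDP in 2020 prices = Real GDP in 2008 prices × (P_2020/P_2008) = 6806.4 × 1.338 = 9106.96.

$9,107.0 billion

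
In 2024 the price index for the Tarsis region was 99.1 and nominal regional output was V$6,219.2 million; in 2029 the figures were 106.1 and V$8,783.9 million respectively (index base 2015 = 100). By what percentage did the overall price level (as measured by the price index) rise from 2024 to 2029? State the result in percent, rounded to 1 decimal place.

Price-level change = 106.1 / 99.1 − 1 = 0.0706.

7.1%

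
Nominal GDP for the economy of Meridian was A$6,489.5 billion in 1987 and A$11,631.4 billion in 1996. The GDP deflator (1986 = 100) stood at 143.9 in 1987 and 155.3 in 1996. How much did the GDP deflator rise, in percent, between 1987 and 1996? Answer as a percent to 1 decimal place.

7.9%

Price-level change = 155.3 / 143.9 − 1 = 0.0792.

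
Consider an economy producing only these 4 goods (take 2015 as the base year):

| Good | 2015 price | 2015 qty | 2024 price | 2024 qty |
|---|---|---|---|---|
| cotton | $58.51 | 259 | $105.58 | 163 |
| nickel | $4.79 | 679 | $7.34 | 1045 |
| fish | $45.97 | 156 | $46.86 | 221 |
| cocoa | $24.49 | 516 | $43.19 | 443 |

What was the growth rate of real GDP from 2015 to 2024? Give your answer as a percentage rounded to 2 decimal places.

-6.97%

Real GDP 2015 = Nominal GDP 2015 = 58.51·259 + 4.79·679 + 45.97·156 + 24.49·516 = 38214.66.
Real GDP 2024 (at 2015 prices) = 58.51·163 + 4.79·1045 + 45.97·221 + 24.49·443 = 35551.12.
Real growth = 35551.12/38214.66 − 1 = -0.0697.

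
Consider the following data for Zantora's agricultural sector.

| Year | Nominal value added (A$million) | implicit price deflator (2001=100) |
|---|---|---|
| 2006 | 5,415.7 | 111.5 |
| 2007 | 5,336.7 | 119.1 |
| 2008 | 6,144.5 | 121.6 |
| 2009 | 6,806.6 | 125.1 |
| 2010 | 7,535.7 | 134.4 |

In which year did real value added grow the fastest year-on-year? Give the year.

2008

2007: real = 5336.7/1.191 = 4480.86; growth vs 2006 (4857.13) = -7.75%.
2008: real = 6144.5/1.216 = 5053.04; growth vs 2007 (4480.86) = 12.77%.
2009: real = 6806.6/1.251 = 5440.93; growth vs 2008 (5053.04) = 7.68%.
2010: real = 7535.7/1.344 = 5606.92; growth vs 2009 (5440.93) = 3.05%.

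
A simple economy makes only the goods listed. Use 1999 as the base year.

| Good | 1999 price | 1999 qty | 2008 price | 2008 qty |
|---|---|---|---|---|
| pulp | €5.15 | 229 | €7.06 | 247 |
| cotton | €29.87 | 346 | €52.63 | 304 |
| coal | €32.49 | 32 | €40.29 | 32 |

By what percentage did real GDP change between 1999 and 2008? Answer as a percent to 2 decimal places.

Real GDP 1999 = Nominal GDP 1999 = 5.15·229 + 29.87·346 + 32.49·32 = 12554.05.
Real GDP 2008 (at 1999 prices) = 5.15·247 + 29.87·304 + 32.49·32 = 11392.21.
Real growth = 11392.21/12554.05 − 1 = -0.0925.

-9.25%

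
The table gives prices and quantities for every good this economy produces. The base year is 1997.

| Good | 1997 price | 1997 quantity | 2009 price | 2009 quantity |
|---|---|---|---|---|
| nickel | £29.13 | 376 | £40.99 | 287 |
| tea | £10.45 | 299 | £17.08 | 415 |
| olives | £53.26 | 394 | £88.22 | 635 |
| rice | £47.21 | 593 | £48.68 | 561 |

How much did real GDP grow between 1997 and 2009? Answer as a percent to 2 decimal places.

Real GDP 1997 = Nominal GDP 1997 = 29.13·376 + 10.45·299 + 53.26·394 + 47.21·593 = 63057.40.
Real GDP 2009 (at 1997 prices) = 29.13·287 + 10.45·415 + 53.26·635 + 47.21·561 = 73001.97.
Real growth = 73001.97/63057.40 − 1 = 0.1577.

15.77%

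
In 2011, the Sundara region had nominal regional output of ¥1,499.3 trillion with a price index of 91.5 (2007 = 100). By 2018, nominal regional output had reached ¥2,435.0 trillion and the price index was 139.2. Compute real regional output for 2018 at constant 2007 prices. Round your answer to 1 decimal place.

¥1,749.3 trillion

Real regional output = Nominal / (price index/100) = 2435.0 / 1.392 = 1749.28.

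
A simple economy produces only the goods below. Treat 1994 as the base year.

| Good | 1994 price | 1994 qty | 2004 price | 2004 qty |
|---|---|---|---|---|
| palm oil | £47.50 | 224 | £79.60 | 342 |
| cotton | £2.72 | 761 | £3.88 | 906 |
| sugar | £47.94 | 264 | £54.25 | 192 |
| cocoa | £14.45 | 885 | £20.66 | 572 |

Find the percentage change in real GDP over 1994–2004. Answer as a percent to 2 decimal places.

-5.18%

Real GDP 1994 = Nominal GDP 1994 = 47.50·224 + 2.72·761 + 47.94·264 + 14.45·885 = 38154.33.
Real GDP 2004 (at 1994 prices) = 47.50·342 + 2.72·906 + 47.94·192 + 14.45·572 = 36179.20.
Real growth = 36179.20/38154.33 − 1 = -0.0518.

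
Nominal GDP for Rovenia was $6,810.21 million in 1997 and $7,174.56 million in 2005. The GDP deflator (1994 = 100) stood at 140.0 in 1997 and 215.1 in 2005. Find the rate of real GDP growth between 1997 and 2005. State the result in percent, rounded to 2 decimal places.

Deflate each year: 1997 → 6810.21/1.400 = 4864.44; 2005 → 7174.56/2.151 = 3335.45.
So real GDP changed by 3335.45/4864.44 − 1 = -0.3143, i.e. -31.43%.

-31.43%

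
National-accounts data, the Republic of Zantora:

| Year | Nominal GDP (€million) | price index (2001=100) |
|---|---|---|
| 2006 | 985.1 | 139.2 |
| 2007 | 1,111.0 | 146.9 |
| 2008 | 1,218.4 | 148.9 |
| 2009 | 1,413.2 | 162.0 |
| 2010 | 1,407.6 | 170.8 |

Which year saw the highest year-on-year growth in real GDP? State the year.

2008

2007: real = 1111.0/1.469 = 756.30; growth vs 2006 (707.69) = 6.87%.
2008: real = 1218.4/1.489 = 818.27; growth vs 2007 (756.30) = 8.19%.
2009: real = 1413.2/1.620 = 872.35; growth vs 2008 (818.27) = 6.61%.
2010: real = 1407.6/1.708 = 824.12; growth vs 2009 (872.35) = -5.53%.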